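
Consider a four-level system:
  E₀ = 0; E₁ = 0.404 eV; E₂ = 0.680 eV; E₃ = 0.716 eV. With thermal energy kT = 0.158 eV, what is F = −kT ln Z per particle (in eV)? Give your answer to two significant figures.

-0.015 eV

Eᵢ/kT = 0, 2.557, 4.304, 4.532.
Z = Σ e^(−Eᵢ/kT) = e^(−0) + e^(−2.557) + e^(−4.304) + e^(−4.532) = 1.000 + 0.07754 + 0.01351 + 0.01076 = 1.102.
F = −kT ln Z = −0.158 × ln(1.102) = −0.158 × 0.09713 = -0.015 eV.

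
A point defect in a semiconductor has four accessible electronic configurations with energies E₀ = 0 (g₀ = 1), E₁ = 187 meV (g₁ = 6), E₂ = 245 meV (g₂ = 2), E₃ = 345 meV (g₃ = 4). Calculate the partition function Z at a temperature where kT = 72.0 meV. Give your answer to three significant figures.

Z = 1.55

Eᵢ/kT = 0, 2.5972, 3.4028, 4.7917.
Z = Σ gᵢe^(−Eᵢ/kT) = 1·e^(−0) + 6·e^(−2.5972) + 2·e^(−3.4028) + 4·e^(−4.7917) = 1.0000 + 0.44689 + 0.066560 + 0.033193 = 1.5466.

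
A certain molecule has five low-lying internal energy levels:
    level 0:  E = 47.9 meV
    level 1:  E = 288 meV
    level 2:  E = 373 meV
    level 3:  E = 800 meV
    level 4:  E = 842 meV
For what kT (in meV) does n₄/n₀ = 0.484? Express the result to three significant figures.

1090 meV

n₄/n₀ = exp[−(E₄−E₀)/kT] = 0.484.
⇒ (E₄−E₀)/kT = ln(1/0.484) = ln(2.0661) = 0.72566.
kT = 794.1 meV / 0.72566 = 1090 meV.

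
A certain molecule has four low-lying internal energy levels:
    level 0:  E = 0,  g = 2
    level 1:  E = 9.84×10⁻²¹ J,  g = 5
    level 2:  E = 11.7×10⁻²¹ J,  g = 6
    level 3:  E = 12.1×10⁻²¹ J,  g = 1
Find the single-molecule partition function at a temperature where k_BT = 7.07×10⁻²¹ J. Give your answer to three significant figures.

Eᵢ/kT = 0, 1.3918, 1.6549, 1.7115.
Z = Σ gᵢe^(−Eᵢ/kT) = 2·e^(−0) + 5·e^(−1.3918) + 6·e^(−1.6549) + 1·e^(−1.7115) = 2.0000 + 1.2431 + 1.1467 + 0.18059 = 4.5704.

Z = 4.57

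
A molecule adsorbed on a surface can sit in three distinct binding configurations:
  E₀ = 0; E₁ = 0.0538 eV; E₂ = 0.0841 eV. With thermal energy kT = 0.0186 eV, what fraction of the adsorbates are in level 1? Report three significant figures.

Eᵢ/kT = 0, 2.8925, 4.5215.
Z = Σ e^(−Eᵢ/kT) = e^(−0) + e^(−2.8925) + e^(−4.5215) = 1.0000 + 0.055437 + 0.010873 = 1.0663.
P₁ = e^(−E₁/kT) / Z = 0.055437/1.0663 = 0.0520.

0.0520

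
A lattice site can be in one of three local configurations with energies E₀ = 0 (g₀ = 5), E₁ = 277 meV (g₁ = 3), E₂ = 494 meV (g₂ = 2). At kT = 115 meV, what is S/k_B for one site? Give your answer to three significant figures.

Eᵢ/kT = 0, 2.4087, 4.2957.
Z = Σ gᵢe^(−Eᵢ/kT) = 5·e^(−0) + 3·e^(−2.4087) + 2·e^(−4.2957) = 5.0000 + 0.26980 + 0.027254 = 5.2971.
⟨E⟩ = Σ EᵢPᵢ = 16.650 meV.
S/k_B = ln Z + ⟨E⟩/kT = ln(5.2971) + 16.650/115 = 1.6672 + 0.14478 = 1.81.

1.81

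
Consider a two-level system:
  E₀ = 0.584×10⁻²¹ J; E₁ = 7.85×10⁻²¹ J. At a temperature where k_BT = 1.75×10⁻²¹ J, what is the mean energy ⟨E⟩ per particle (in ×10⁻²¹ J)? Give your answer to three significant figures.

Eᵢ/kT = 0.33371, 4.4857.
Z = Σ e^(−Eᵢ/kT) = e^(−0.33371) + e^(−4.4857) = 0.71626 + 0.011269 = 0.72753.
⟨E⟩ = Σ Eᵢ e^(−Eᵢ/kT) / Z = (0.584·0.71626 + 7.85·0.011269) / 0.72753 = 0.697 ×10⁻²¹ J.

0.697 ×10⁻²¹ J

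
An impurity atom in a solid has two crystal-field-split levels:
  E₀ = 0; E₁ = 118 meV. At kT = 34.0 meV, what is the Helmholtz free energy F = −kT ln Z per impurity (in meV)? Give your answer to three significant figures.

-1.04 meV

Eᵢ/kT = 0, 3.4706.
Z = Σ e^(−Eᵢ/kT) = e^(−0) + e^(−3.4706) = 1.0000 + 0.031098 = 1.0311.
F = −kT ln Z = −34.0 × ln(1.0311) = −34.0 × 0.030626 = -1.04 meV.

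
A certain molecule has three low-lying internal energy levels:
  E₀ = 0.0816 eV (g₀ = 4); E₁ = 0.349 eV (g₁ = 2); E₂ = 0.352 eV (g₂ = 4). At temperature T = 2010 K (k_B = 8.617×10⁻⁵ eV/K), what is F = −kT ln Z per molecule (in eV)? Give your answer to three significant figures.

k_BT = 8.617×10⁻⁵ × 2010 K = 0.17320 eV.
Eᵢ/kT = 0.47113, 2.0150, 2.0323.
Z = Σ gᵢe^(−Eᵢ/kT) = 4·e^(−0.47113) + 2·e^(−2.0150) + 4·e^(−2.0323) = 2.4972 + 0.26664 + 0.52414 = 3.2880.
F = −kT ln Z = −0.17320 × ln(3.2880) = −0.17320 × 1.1903 = -0.206 eV.

-0.206 eV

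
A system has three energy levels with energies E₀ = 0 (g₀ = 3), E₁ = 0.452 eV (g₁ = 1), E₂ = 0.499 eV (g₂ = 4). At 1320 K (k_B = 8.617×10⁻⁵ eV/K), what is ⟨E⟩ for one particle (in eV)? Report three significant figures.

0.0109 eV

k_BT = 8.617×10⁻⁵ × 1320 K = 0.11374 eV.
Eᵢ/kT = 0, 3.9740, 4.3872.
Z = Σ gᵢe^(−Eᵢ/kT) = 3·e^(−0) + 1·e^(−3.9740) + 4·e^(−4.3872) = 3.0000 + 0.018798 + 0.049742 = 3.0685.
⟨E⟩ = Σ Eᵢ gᵢe^(−Eᵢ/kT) / Z = (0·3.0000 + 0.452·0.018798 + 0.499·0.049742) / 3.0685 = 0.0109 eV.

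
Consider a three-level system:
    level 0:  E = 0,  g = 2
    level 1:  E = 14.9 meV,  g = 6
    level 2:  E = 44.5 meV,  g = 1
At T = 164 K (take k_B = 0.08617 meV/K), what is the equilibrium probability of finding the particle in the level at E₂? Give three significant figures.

k_BT = 0.08617 × 164 K = 14.132 meV.
Eᵢ/kT = 0, 1.0543, 3.1489.
Z = Σ gᵢe^(−Eᵢ/kT) = 2·e^(−0) + 6·e^(−1.0543) + 1·e^(−3.1489) = 2.0000 + 2.0906 + 0.042899 = 4.1335.
P₂ = g₂ e^(−E₂/kT) / Z = 0.042899/4.1335 = 0.0104.

0.0104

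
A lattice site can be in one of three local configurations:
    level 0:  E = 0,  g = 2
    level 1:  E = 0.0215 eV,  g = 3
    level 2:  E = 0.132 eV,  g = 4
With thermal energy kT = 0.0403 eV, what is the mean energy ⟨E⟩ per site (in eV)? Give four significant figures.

0.01478 eV

Eᵢ/kT = 0, 0.533499, 3.27543.
Z = Σ gᵢe^(−Eᵢ/kT) = 2·e^(−0) + 3·e^(−0.533499) + 4·e^(−3.27543) = 2.00000 + 1.75965 + 0.151202 = 3.91085.
⟨E⟩ = Σ Eᵢ gᵢe^(−Eᵢ/kT) / Z = (0·2.00000 + 0.0215·1.75965 + 0.132·0.151202) / 3.91085 = 0.01478 eV.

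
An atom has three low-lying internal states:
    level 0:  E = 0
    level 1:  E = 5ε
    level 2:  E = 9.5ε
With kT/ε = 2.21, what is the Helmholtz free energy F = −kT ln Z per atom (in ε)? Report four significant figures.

-0.2459 ε

Eᵢ/kT = 0, 2.26244, 4.29864.
Z = Σ e^(−Eᵢ/kT) = e^(−0) + e^(−2.26244) + e^(−4.29864) = 1.00000 + 0.104096 + 0.0135870 = 1.11768.
F = −kT ln Z = −2.21 × ln(1.11768) = −2.21 × 0.111255 = -0.2459 ε.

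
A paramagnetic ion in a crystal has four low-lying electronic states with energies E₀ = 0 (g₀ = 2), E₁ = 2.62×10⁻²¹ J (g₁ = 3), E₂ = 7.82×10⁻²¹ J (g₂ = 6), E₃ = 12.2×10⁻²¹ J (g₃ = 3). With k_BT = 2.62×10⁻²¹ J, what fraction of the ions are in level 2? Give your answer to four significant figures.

0.08829

Eᵢ/kT = 0, 1.00000, 2.98473, 4.65649.
Z = Σ gᵢe^(−Eᵢ/kT) = 2·e^(−0) + 3·e^(−1.00000) + 6·e^(−2.98473) + 3·e^(−4.65649) = 2.00000 + 1.10364 + 0.303319 + 0.0284992 = 3.43546.
P₂ = g₂ e^(−E₂/kT) / Z = 0.303319/3.43546 = 0.08829.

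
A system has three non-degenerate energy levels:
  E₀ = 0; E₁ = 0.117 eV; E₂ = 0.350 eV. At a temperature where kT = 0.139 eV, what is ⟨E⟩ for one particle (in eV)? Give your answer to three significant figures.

Eᵢ/kT = 0, 0.84173, 2.5180.
Z = Σ e^(−Eᵢ/kT) = e^(−0) + e^(−0.84173) + e^(−2.5180) = 1.0000 + 0.43096 + 0.080621 = 1.5116.
⟨E⟩ = Σ Eᵢ e^(−Eᵢ/kT) / Z = (0·1.0000 + 0.117·0.43096 + 0.350·0.080621) / 1.5116 = 0.0520 eV.

0.0520 eV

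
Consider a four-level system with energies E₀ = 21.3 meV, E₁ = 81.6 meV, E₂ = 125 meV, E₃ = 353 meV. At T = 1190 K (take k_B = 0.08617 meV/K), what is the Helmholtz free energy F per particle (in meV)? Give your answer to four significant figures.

-47.63 meV

k_BT = 0.08617 × 1190 K = 102.542 meV.
Eᵢ/kT = 0.207720, 0.795771, 1.21901, 3.44249.
Z = Σ e^(−Eᵢ/kT) = e^(−0.207720) + e^(−0.795771) + e^(−1.21901) + e^(−3.44249) = 0.812434 + 0.451233 + 0.295523 + 0.0319849 = 1.59117.
F = −kT ln Z = −102.542 × ln(1.59117) = −102.542 × 0.464470 = -47.63 meV.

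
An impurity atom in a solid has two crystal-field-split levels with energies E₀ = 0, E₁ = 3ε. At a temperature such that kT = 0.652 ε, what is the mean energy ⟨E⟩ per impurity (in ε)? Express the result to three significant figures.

0.0298 ε

Eᵢ/kT = 0, 4.6012.
Z = Σ e^(−Eᵢ/kT) = e^(−0) + e^(−4.6012) = 1.0000 + 0.010040 = 1.0100.
⟨E⟩ = Σ Eᵢ e^(−Eᵢ/kT) / Z = (0·1.0000 + 3·0.010040) / 1.0100 = 0.0298 ε.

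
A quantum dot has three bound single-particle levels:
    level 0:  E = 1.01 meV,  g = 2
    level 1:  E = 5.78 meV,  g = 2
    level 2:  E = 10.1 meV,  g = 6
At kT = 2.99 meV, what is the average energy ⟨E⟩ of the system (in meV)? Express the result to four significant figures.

2.697 meV

Eᵢ/kT = 0.337793, 1.93311, 3.37793.
Z = Σ gᵢe^(−Eᵢ/kT) = 2·e^(−0.337793) + 2·e^(−1.93311) + 6·e^(−3.37793) = 1.42669 + 0.289395 + 0.204708 = 1.92079.
⟨E⟩ = Σ Eᵢ gᵢe^(−Eᵢ/kT) / Z = (1.01·1.42669 + 5.78·0.289395 + 10.1·0.204708) / 1.92079 = 2.697 meV.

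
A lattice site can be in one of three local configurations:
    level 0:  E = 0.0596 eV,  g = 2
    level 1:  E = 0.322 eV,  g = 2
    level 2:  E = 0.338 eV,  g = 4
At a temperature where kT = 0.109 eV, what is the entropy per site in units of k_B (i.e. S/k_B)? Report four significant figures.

Eᵢ/kT = 0.546789, 2.95413, 3.10092.
Z = Σ gᵢe^(−Eᵢ/kT) = 2·e^(−0.546789) + 2·e^(−2.95413) + 4·e^(−3.10092) = 1.15761 + 0.104248 + 0.180031 = 1.44189.
⟨E⟩ = Σ EᵢPᵢ = 0.113332 eV.
S/k_B = ln Z + ⟨E⟩/kT = ln(1.44189) + 0.113332/0.109 = 0.365955 + 1.03974 = 1.406.

1.406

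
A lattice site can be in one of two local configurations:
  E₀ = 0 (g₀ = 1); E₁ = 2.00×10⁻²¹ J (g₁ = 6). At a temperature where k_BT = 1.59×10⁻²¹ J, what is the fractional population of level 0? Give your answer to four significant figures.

0.3696

Eᵢ/kT = 0, 1.25786.
Z = Σ gᵢe^(−Eᵢ/kT) = 1·e^(−0) + 6·e^(−1.25786) = 1.00000 + 1.70557 = 2.70557.
P₀ = g₀ e^(−E₀/kT) / Z = 1.00000/2.70557 = 0.3696.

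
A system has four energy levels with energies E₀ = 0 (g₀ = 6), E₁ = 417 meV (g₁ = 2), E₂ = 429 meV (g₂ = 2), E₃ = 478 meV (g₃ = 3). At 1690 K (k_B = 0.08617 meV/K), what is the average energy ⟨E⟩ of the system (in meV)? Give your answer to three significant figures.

23.1 meV

k_BT = 0.08617 × 1690 K = 145.63 meV.
Eᵢ/kT = 0, 2.8634, 2.9458, 3.2823.
Z = Σ gᵢe^(−Eᵢ/kT) = 6·e^(−0) + 2·e^(−2.8634) + 2·e^(−2.9458) + 3·e^(−3.2823) = 6.0000 + 0.11415 + 0.10512 + 0.11263 = 6.3319.
⟨E⟩ = Σ Eᵢ gᵢe^(−Eᵢ/kT) / Z = (0·6.0000 + 417·0.11415 + 429·0.10512 + 478·0.11263) / 6.3319 = 23.1 meV.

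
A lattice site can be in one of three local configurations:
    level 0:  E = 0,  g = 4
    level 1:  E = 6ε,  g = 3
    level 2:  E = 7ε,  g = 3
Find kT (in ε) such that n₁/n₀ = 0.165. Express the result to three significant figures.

n₁/n₀ = (g₁/g₀) exp[−(E₁−E₀)/kT] = 0.165.
⇒ (E₁−E₀)/kT = ln((3/4)/0.165) = ln(4.5455) = 1.5141.
kT = 6ε / 1.5141 = 3.96 ε.

3.96 ε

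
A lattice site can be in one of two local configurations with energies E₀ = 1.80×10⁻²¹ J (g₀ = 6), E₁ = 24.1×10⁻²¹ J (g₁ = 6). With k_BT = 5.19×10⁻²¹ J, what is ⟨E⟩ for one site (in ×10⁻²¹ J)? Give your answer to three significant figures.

Eᵢ/kT = 0.34682, 4.6435.
Z = Σ gᵢe^(−Eᵢ/kT) = 6·e^(−0.34682) + 6·e^(−4.6435) = 4.2416 + 0.057744 = 4.2993.
⟨E⟩ = Σ Eᵢ gᵢe^(−Eᵢ/kT) / Z = (1.80·4.2416 + 24.1·0.057744) / 4.2993 = 2.10 ×10⁻²¹ J.

2.10 ×10⁻²¹ J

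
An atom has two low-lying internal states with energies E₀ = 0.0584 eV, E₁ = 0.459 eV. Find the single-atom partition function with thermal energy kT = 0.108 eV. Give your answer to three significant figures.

Z = 0.597

Eᵢ/kT = 0.54074, 4.2500.
Z = Σ e^(−Eᵢ/kT) = e^(−0.54074) + e^(−4.2500) = 0.58232 + 0.014264 = 0.59658.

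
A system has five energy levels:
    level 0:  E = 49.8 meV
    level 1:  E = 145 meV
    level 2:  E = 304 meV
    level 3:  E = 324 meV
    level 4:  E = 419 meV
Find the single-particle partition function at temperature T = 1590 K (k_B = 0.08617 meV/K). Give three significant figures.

k_BT = 0.08617 × 1590 K = 137.01 meV.
Eᵢ/kT = 0.36348, 1.0583, 2.2188, 2.3648, 3.0582.
Z = Σ e^(−Eᵢ/kT) = e^(−0.36348) + e^(−1.0583) + e^(−2.2188) + e^(−2.3648) + e^(−3.0582) = 0.69525 + 0.34705 + 0.10874 + 0.093968 + 0.046972 = 1.2920.

Z = 1.29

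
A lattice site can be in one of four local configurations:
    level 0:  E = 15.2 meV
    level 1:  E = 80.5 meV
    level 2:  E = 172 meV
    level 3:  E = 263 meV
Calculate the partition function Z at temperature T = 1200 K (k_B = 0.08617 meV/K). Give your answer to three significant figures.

k_BT = 0.08617 × 1200 K = 103.40 meV.
Eᵢ/kT = 0.14700, 0.77853, 1.6634, 2.5435.
Z = Σ e^(−Eᵢ/kT) = e^(−0.14700) + e^(−0.77853) + e^(−1.6634) + e^(−2.5435) = 0.86329 + 0.45908 + 0.18949 + 0.078591 = 1.5905.

Z = 1.59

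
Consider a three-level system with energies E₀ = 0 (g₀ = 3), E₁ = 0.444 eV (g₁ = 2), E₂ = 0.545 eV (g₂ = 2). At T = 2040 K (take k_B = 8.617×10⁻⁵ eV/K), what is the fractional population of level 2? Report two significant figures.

k_BT = 8.617×10⁻⁵ × 2040 K = 0.1758 eV.
Eᵢ/kT = 0, 2.526, 3.100.
Z = Σ gᵢe^(−Eᵢ/kT) = 3·e^(−0) + 2·e^(−2.526) + 2·e^(−3.100) = 3.000 + 0.1600 + 0.09010 = 3.250.
P₂ = g₂ e^(−E₂/kT) / Z = 0.09010/3.250 = 0.028.

0.028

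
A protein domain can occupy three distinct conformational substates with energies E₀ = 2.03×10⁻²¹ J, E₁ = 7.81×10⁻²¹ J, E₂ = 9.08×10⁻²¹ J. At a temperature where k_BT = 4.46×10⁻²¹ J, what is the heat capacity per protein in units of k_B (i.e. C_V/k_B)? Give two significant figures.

0.45

Eᵢ/kT = 0.4552, 1.751, 2.036.
Z = Σ e^(−Eᵢ/kT) = e^(−0.4552) + e^(−1.751) + e^(−2.036) = 0.6343 + 0.1736 + 0.1305 = 0.9384.
⟨E⟩ = 4.080, ⟨E²⟩ = 25.54.
C_V/k_B = (⟨E²⟩ − ⟨E⟩²)/(kT)² = (25.54 − 16.65)/19.89 = 0.45.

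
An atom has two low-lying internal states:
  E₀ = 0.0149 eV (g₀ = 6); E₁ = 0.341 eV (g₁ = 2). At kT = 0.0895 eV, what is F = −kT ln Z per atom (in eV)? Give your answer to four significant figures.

Eᵢ/kT = 0.166480, 3.81006.
Z = Σ gᵢe^(−Eᵢ/kT) = 6·e^(−0.166480) + 2·e^(−3.81006) = 5.07984 + 0.0442937 = 5.12413.
F = −kT ln Z = −0.0895 × ln(5.12413) = −0.0895 × 1.63396 = -0.1462 eV.

-0.1462 eV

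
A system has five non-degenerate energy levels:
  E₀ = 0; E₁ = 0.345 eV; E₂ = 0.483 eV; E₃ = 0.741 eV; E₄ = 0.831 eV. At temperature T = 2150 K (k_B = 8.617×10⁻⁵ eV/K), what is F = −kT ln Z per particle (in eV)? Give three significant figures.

-0.0426 eV

k_BT = 8.617×10⁻⁵ × 2150 K = 0.18527 eV.
Eᵢ/kT = 0, 1.8621, 2.6070, 3.9996, 4.4853.
Z = Σ e^(−Eᵢ/kT) = e^(−0) + e^(−1.8621) + e^(−2.6070) + e^(−3.9996) + e^(−4.4853) = 1.0000 + 0.15535 + 0.073755 + 0.018323 + 0.011274 = 1.2587.
F = −kT ln Z = −0.18527 × ln(1.2587) = −0.18527 × 0.23008 = -0.0426 eV.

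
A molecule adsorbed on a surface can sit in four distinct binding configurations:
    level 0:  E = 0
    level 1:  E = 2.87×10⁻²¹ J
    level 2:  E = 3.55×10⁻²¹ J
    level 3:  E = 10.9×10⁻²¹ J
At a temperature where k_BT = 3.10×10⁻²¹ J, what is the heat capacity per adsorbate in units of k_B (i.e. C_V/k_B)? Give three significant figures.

0.415

Eᵢ/kT = 0, 0.92581, 1.1452, 3.5161.
Z = Σ e^(−Eᵢ/kT) = e^(−0) + e^(−0.92581) + e^(−1.1452) + e^(−3.5161) = 1.0000 + 0.39621 + 0.31816 + 0.029715 = 1.7441.
⟨E⟩ = 1.4853, ⟨E²⟩ = 6.1944.
C_V/k_B = (⟨E²⟩ − ⟨E⟩²)/(kT)² = (6.1944 − 2.2061)/9.6100 = 0.415.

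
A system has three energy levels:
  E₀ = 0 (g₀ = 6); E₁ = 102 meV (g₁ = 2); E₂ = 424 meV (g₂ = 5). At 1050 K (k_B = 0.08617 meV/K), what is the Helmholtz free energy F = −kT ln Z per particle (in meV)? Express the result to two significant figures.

k_BT = 0.08617 × 1050 K = 90.48 meV.
Eᵢ/kT = 0, 1.127, 4.686.
Z = Σ gᵢe^(−Eᵢ/kT) = 6·e^(−0) + 2·e^(−1.127) + 5·e^(−4.686) = 6.000 + 0.6480 + 0.04612 = 6.694.
F = −kT ln Z = −90.48 × ln(6.694) = −90.48 × 1.901 = -170 meV.

-170 meV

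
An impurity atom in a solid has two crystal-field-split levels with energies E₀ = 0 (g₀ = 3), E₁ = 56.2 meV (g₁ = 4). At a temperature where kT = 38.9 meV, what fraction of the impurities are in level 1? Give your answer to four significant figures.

Eᵢ/kT = 0, 1.44473.
Z = Σ gᵢe^(−Eᵢ/kT) = 3·e^(−0) + 4·e^(−1.44473) = 3.00000 + 0.943239 = 3.94324.
P₁ = g₁ e^(−E₁/kT) / Z = 0.943239/3.94324 = 0.2392.

0.2392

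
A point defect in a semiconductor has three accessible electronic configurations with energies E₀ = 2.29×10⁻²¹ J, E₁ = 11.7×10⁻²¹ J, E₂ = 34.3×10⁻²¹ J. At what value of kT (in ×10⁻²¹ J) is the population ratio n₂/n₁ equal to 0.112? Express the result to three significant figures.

10.3 ×10⁻²¹ J

n₂/n₁ = exp[−(E₂−E₁)/kT] = 0.112.
⇒ (E₂−E₁)/kT = ln(1/0.112) = ln(8.9286) = 2.1893.
kT = 22.6 ×10⁻²¹ J / 2.1893 = 10.3 ×10⁻²¹ J.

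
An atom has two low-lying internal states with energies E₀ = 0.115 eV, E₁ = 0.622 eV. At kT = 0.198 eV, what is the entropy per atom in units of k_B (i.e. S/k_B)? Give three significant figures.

0.258

Eᵢ/kT = 0.58081, 3.1414.
Z = Σ e^(−Eᵢ/kT) = e^(−0.58081) + e^(−3.1414) = 0.55945 + 0.043222 = 0.60267.
⟨E⟩ = Σ EᵢPᵢ = 0.15136 eV.
S/k_B = ln Z + ⟨E⟩/kT = ln(0.60267) + 0.15136/0.198 = -0.50639 + 0.76444 = 0.258.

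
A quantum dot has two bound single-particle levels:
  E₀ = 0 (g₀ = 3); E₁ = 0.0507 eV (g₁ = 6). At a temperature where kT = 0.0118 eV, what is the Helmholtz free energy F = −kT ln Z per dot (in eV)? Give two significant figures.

-0.013 eV

Eᵢ/kT = 0, 4.297.
Z = Σ gᵢe^(−Eᵢ/kT) = 3·e^(−0) + 6·e^(−4.297) = 3.000 + 0.08166 = 3.082.
F = −kT ln Z = −0.0118 × ln(3.082) = −0.0118 × 1.126 = -0.013 eV.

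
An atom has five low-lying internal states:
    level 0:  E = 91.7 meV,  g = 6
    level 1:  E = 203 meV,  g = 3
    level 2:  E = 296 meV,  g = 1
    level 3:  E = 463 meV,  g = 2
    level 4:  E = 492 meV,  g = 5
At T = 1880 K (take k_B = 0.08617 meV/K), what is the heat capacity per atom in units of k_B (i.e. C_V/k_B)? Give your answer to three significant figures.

k_BT = 0.08617 × 1880 K = 162.00 meV.
Eᵢ/kT = 0.56605, 1.2531, 1.8272, 2.8580, 3.0370.
Z = Σ gᵢe^(−Eᵢ/kT) = 6·e^(−0.56605) + 3·e^(−1.2531) + 1·e^(−1.8272) + 2·e^(−2.8580) + 5·e^(−3.0370) = 3.4066 + 0.85685 + 0.16086 + 0.11477 + 0.23989 = 4.7790.
⟨E⟩ = 147.54 meV, ⟨E²⟩ = 33631 meV².
C_V/k_B = (⟨E²⟩ − ⟨E⟩²)/(kT)² = (33631 − 21768)/26244 = 0.452.

0.452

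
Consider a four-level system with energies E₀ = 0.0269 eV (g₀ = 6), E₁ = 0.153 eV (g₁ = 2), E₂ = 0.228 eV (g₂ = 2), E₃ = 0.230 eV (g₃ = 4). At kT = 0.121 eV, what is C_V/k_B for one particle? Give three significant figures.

Eᵢ/kT = 0.22231, 1.2645, 1.8843, 1.9008.
Z = Σ gᵢe^(−Eᵢ/kT) = 6·e^(−0.22231) + 2·e^(−1.2645) + 2·e^(−1.8843) + 4·e^(−1.9008) = 4.8040 + 0.56476 + 0.30387 + 0.59780 = 6.2704.
⟨E⟩ = 0.067366 eV, ⟨E²⟩ = 0.010225 eV².
C_V/k_B = (⟨E²⟩ − ⟨E⟩²)/(kT)² = (0.010225 − 0.0045382)/0.014641 = 0.388.

0.388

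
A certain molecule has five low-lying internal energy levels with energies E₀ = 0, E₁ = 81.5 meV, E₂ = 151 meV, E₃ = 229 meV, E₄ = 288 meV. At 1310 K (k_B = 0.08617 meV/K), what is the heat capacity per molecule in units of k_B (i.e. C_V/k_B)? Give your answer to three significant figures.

k_BT = 0.08617 × 1310 K = 112.88 meV.
Eᵢ/kT = 0, 0.72201, 1.3377, 2.0287, 2.5514.
Z = Σ e^(−Eᵢ/kT) = e^(−0) + e^(−0.72201) + e^(−1.3377) + e^(−2.0287) + e^(−2.5514) = 1.0000 + 0.48577 + 0.26245 + 0.13151 + 0.077972 = 1.9577.
⟨E⟩ = 67.320 meV, ⟨E²⟩ = 11531 meV².
C_V/k_B = (⟨E²⟩ − ⟨E⟩²)/(kT)² = (11531 − 4532.0)/12742 = 0.549.

0.549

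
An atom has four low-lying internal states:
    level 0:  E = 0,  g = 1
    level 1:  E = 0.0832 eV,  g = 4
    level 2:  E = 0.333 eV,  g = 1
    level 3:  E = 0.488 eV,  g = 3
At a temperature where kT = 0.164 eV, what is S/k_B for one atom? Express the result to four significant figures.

1.833

Eᵢ/kT = 0, 0.507317, 2.03049, 2.97561.
Z = Σ gᵢe^(−Eᵢ/kT) = 1·e^(−0) + 4·e^(−0.507317) + 1·e^(−2.03049) + 3·e^(−2.97561) = 1.00000 + 2.40844 + 0.131271 + 0.153049 = 3.69276.
⟨E⟩ = Σ EᵢPᵢ = 0.0863266 eV.
S/k_B = ln Z + ⟨E⟩/kT = ln(3.69276) + 0.0863266/0.164 = 1.30637 + 0.526382 = 1.833.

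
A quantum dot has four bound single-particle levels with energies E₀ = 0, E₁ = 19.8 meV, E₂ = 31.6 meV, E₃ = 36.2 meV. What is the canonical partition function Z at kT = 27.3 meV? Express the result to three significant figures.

Z = 2.06

Eᵢ/kT = 0, 0.72527, 1.1575, 1.3260.
Z = Σ e^(−Eᵢ/kT) = e^(−0) + e^(−0.72527) + e^(−1.1575) + e^(−1.3260) = 1.0000 + 0.48419 + 0.31427 + 0.26554 = 2.0640.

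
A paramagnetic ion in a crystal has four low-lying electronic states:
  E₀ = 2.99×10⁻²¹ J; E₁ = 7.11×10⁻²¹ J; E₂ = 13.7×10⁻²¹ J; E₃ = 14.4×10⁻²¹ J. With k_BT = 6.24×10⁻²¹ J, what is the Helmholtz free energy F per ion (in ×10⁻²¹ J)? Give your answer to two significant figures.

Eᵢ/kT = 0.4792, 1.139, 2.196, 2.308.
Z = Σ e^(−Eᵢ/kT) = e^(−0.4792) + e^(−1.139) + e^(−2.196) + e^(−2.308) = 0.6193 + 0.3201 + 0.1112 + 0.09946 = 1.150.
F = −kT ln Z = −6.24 × ln(1.150) = −6.24 × 0.1398 = -0.87 ×10⁻²¹ J.

-0.87 ×10⁻²¹ J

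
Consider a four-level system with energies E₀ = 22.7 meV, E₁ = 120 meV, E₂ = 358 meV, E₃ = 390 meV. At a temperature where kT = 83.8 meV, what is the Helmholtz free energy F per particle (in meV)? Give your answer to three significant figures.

-2.07 meV

Eᵢ/kT = 0.27088, 1.4320, 4.2721, 4.6539.
Z = Σ e^(−Eᵢ/kT) = e^(−0.27088) + e^(−1.4320) + e^(−4.2721) + e^(−4.6539) = 0.76271 + 0.23883 + 0.013952 + 0.0095244 = 1.0250.
F = −kT ln Z = −83.8 × ln(1.0250) = −83.8 × 0.024693 = -2.07 meV.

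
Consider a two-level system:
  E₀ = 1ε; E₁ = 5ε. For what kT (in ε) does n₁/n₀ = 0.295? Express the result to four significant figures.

n₁/n₀ = exp[−(E₁−E₀)/kT] = 0.295.
⇒ (E₁−E₀)/kT = ln(1/0.295) = ln(3.38983) = 1.22078.
kT = 4ε / 1.22078 = 3.277 ε.

3.277 ε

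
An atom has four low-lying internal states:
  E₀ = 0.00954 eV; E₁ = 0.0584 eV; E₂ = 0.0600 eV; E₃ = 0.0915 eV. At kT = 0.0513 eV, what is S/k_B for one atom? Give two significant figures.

Eᵢ/kT = 0.1860, 1.138, 1.170, 1.784.
Z = Σ e^(−Eᵢ/kT) = e^(−0.1860) + e^(−1.138) + e^(−1.170) + e^(−1.784) = 0.8303 + 0.3205 + 0.3104 + 0.1680 = 1.629.
⟨E⟩ = Σ EᵢPᵢ = 0.03722 eV.
S/k_B = ln Z + ⟨E⟩/kT = ln(1.629) + 0.03722/0.0513 = 0.4880 + 0.7255 = 1.2.

1.2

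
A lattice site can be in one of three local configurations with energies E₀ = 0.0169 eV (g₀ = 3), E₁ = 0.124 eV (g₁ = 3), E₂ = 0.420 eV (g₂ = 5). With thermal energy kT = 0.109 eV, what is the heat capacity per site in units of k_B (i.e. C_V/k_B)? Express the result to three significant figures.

Eᵢ/kT = 0.15505, 1.1376, 3.8532.
Z = Σ gᵢe^(−Eᵢ/kT) = 3·e^(−0.15505) + 3·e^(−1.1376) + 5·e^(−3.8532) = 2.5691 + 0.96176 + 0.10606 = 3.6369.
⟨E⟩ = 0.056977 eV, ⟨E²⟩ = 0.0094121 eV².
C_V/k_B = (⟨E²⟩ − ⟨E⟩²)/(kT)² = (0.0094121 − 0.0032464)/0.011881 = 0.519.

0.519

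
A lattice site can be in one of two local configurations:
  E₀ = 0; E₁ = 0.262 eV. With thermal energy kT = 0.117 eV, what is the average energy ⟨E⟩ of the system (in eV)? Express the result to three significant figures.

Eᵢ/kT = 0, 2.2393.
Z = Σ e^(−Eᵢ/kT) = e^(−0) + e^(−2.2393) = 1.0000 + 0.10653 = 1.1065.
⟨E⟩ = Σ Eᵢ e^(−Eᵢ/kT) / Z = (0·1.0000 + 0.262·0.10653) / 1.1065 = 0.0252 eV.

0.0252 eV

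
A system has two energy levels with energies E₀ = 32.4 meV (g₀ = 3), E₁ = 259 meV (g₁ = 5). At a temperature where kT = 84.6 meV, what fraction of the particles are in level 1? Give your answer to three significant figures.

0.103

Eᵢ/kT = 0.38298, 3.0615.
Z = Σ gᵢe^(−Eᵢ/kT) = 3·e^(−0.38298) + 5·e^(−3.0615) = 2.0455 + 0.23409 = 2.2796.
P₁ = g₁ e^(−E₁/kT) / Z = 0.23409/2.2796 = 0.103.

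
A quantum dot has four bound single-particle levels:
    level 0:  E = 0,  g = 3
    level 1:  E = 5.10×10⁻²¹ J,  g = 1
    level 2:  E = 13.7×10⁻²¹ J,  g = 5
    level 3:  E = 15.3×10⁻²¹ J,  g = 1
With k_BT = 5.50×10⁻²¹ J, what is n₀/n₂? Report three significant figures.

7.24

n₀/n₂ = (g₀/g₂) exp[−(E₀−E₂)/kT] = (3/5) × exp(−(-13.7 ×10⁻²¹ J)/(5.50 ×10⁻²¹ J)) = (3/5) × exp(2.4909) = 7.24.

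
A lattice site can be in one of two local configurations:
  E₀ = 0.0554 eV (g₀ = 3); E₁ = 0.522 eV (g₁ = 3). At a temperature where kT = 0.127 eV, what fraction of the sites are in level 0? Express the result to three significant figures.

Eᵢ/kT = 0.43622, 4.1102.
Z = Σ gᵢe^(−Eᵢ/kT) = 3·e^(−0.43622) + 3·e^(−4.1102) = 1.9394 + 0.049213 = 1.9886.
P₀ = g₀ e^(−E₀/kT) / Z = 1.9394/1.9886 = 0.975.

0.975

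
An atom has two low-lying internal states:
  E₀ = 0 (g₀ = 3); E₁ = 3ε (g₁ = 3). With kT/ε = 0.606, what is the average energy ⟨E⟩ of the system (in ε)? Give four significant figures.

Eᵢ/kT = 0, 4.95050.
Z = Σ gᵢe^(−Eᵢ/kT) = 3·e^(−0) + 3·e^(−4.95050) = 3.00000 + 0.0212396 = 3.02124.
⟨E⟩ = Σ Eᵢ gᵢe^(−Eᵢ/kT) / Z = (0·3.00000 + 3·0.0212396) / 3.02124 = 0.02109 ε.

0.02109 ε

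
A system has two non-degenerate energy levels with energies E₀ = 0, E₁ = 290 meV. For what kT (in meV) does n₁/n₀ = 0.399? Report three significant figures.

n₁/n₀ = exp[−(E₁−E₀)/kT] = 0.399.
⇒ (E₁−E₀)/kT = ln(1/0.399) = ln(2.5063) = 0.91881.
kT = 290 meV / 0.91881 = 316 meV.

316 meV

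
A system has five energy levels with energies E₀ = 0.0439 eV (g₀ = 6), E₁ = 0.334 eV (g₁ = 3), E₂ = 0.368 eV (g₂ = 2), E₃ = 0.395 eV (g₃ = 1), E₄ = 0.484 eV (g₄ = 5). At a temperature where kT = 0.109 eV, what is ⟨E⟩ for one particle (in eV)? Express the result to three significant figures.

Eᵢ/kT = 0.40275, 3.0642, 3.3761, 3.6239, 4.4404.
Z = Σ gᵢe^(−Eᵢ/kT) = 6·e^(−0.40275) + 3·e^(−3.0642) + 2·e^(−3.3761) + 1·e^(−3.6239) + 5·e^(−4.4404) = 4.0109 + 0.14007 + 0.068361 + 0.026678 + 0.058956 = 4.3050.
⟨E⟩ = Σ Eᵢ gᵢe^(−Eᵢ/kT) / Z = (0.0439·4.0109 + 0.334·0.14007 + 0.368·0.068361 + 0.395·0.026678 + 0.484·0.058956) / 4.3050 = 0.0667 eV.

0.0667 eV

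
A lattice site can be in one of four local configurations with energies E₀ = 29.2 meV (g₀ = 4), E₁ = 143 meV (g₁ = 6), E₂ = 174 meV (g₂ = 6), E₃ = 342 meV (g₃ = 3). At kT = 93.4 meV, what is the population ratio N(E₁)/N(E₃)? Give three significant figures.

16.8

n₁/n₃ = (g₁/g₃) exp[−(E₁−E₃)/kT] = (6/3) × exp(−(-199 meV)/(93.4 meV)) = (6/3) × exp(2.1306) = 16.8.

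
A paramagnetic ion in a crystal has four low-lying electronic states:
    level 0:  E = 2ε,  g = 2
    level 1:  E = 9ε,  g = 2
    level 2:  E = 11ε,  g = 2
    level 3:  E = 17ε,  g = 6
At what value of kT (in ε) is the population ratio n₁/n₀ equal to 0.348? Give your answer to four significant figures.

n₁/n₀ = (g₁/g₀) exp[−(E₁−E₀)/kT] = 0.348.
⇒ (E₁−E₀)/kT = ln((2/2)/0.348) = ln(2.87356) = 1.05555.
kT = 7ε / 1.05555 = 6.632 ε.

6.632 ε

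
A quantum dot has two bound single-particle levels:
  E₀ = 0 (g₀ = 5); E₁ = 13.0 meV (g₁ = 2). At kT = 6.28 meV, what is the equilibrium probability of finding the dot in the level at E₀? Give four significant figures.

0.9520

Eᵢ/kT = 0, 2.07006.
Z = Σ gᵢe^(−Eᵢ/kT) = 5·e^(−0) + 2·e^(−2.07006) = 5.00000 + 0.252356 = 5.25236.
P₀ = g₀ e^(−E₀/kT) / Z = 5.00000/5.25236 = 0.9520.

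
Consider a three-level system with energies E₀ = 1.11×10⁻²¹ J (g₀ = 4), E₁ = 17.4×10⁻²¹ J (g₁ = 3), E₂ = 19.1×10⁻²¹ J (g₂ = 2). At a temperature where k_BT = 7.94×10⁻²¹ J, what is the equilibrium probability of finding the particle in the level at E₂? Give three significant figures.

Eᵢ/kT = 0.13980, 2.1914, 2.4055.
Z = Σ gᵢe^(−Eᵢ/kT) = 4·e^(−0.13980) + 3·e^(−2.1914) + 2·e^(−2.4055) = 3.4781 + 0.33528 + 0.18044 = 3.9938.
P₂ = g₂ e^(−E₂/kT) / Z = 0.18044/3.9938 = 0.0452.

0.0452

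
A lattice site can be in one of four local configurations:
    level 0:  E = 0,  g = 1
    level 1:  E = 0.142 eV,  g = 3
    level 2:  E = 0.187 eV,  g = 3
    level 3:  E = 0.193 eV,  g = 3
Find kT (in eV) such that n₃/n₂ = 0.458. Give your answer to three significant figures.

0.00768 eV

n₃/n₂ = (g₃/g₂) exp[−(E₃−E₂)/kT] = 0.458.
⇒ (E₃−E₂)/kT = ln((3/3)/0.458) = ln(2.1834) = 0.78088.
kT = 0.006 eV / 0.78088 = 0.00768 eV.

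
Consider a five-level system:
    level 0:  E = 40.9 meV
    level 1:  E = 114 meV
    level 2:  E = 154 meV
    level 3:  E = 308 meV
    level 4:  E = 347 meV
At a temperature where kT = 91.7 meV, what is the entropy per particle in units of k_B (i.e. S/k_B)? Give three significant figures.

Eᵢ/kT = 0.44602, 1.2432, 1.6794, 3.3588, 3.7841.
Z = Σ e^(−Eᵢ/kT) = e^(−0.44602) + e^(−1.2432) + e^(−1.6794) + e^(−3.3588) + e^(−3.7841) = 0.64017 + 0.28846 + 0.18649 + 0.034777 + 0.022729 = 1.1726.
⟨E⟩ = Σ EᵢPᵢ = 90.726 meV.
S/k_B = ln Z + ⟨E⟩/kT = ln(1.1726) + 90.726/91.7 = 0.15922 + 0.98938 = 1.15.

1.15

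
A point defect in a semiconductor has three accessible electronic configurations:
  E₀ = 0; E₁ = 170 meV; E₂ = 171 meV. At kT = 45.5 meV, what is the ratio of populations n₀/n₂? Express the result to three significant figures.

n₀/n₂ = exp[−(E₀−E₂)/kT] = exp(−(-171 meV)/(45.5 meV)) = exp(3.7582) = 42.9.

42.9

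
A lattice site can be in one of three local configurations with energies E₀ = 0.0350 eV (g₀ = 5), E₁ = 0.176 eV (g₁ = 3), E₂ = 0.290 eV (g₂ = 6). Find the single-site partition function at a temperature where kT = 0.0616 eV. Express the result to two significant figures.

Eᵢ/kT = 0.5682, 2.857, 4.708.
Z = Σ gᵢe^(−Eᵢ/kT) = 5·e^(−0.5682) + 3·e^(−2.857) + 6·e^(−4.708) = 2.833 + 0.1723 + 0.05414 = 3.059.

Z = 3.1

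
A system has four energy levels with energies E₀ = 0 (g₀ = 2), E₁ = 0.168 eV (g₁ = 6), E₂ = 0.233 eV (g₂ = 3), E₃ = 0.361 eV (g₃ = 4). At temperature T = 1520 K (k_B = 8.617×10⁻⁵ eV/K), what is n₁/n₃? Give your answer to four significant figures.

6.547

k_BT = 8.617×10⁻⁵ × 1520 K = 0.130978 eV.
n₁/n₃ = (g₁/g₃) exp[−(E₁−E₃)/kT] = (6/4) × exp(−(-0.193 eV)/(0.130978 eV)) = (6/4) × exp(1.47353) = 6.547.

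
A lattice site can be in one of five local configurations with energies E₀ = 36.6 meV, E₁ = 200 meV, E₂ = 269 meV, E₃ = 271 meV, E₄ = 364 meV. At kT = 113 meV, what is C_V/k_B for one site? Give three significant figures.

Eᵢ/kT = 0.32389, 1.7699, 2.3805, 2.3982, 3.2212.
Z = Σ e^(−Eᵢ/kT) = e^(−0.32389) + e^(−1.7699) + e^(−2.3805) + e^(−2.3982) + e^(−3.2212) = 0.72333 + 0.17035 + 0.092504 + 0.090881 + 0.039907 = 1.1170.
⟨E⟩ = 111.53 meV, ⟨E²⟩ = 23669 meV².
C_V/k_B = (⟨E²⟩ − ⟨E⟩²)/(kT)² = (23669 − 12439)/12769 = 0.879.

0.879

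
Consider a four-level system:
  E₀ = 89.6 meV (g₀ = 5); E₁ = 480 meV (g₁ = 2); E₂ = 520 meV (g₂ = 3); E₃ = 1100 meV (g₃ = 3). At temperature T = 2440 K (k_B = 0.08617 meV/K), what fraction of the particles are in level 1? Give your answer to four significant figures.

k_BT = 0.08617 × 2440 K = 210.255 meV.
Eᵢ/kT = 0.426149, 2.28294, 2.47319, 5.23174.
Z = Σ gᵢe^(−Eᵢ/kT) = 5·e^(−0.426149) + 2·e^(−2.28294) + 3·e^(−2.47319) + 3·e^(−5.23174) = 3.26510 + 0.203968 + 0.252946 + 0.0160327 = 3.73805.
P₁ = g₁ e^(−E₁/kT) / Z = 0.203968/3.73805 = 0.05457.

0.05457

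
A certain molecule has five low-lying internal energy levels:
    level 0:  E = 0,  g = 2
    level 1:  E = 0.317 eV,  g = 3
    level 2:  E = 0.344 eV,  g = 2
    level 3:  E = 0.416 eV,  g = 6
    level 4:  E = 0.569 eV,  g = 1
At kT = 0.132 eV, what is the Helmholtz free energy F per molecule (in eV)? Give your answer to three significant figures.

-0.131 eV

Eᵢ/kT = 0, 2.4015, 2.6061, 3.1515, 4.3106.
Z = Σ gᵢe^(−Eᵢ/kT) = 2·e^(−0) + 3·e^(−2.4015) + 2·e^(−2.6061) + 6·e^(−3.1515) + 1·e^(−4.3106) = 2.0000 + 0.27175 + 0.14764 + 0.25673 + 0.013425 = 2.6895.
F = −kT ln Z = −0.132 × ln(2.6895) = −0.132 × 0.98936 = -0.131 eV.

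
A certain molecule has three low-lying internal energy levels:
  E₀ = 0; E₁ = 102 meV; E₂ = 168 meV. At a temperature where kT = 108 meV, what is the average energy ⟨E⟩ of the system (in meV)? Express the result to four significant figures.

Eᵢ/kT = 0, 0.944444, 1.55556.
Z = Σ e^(−Eᵢ/kT) = e^(−0) + e^(−0.944444) + e^(−1.55556) = 1.00000 + 0.388896 + 0.211071 = 1.59997.
⟨E⟩ = Σ Eᵢ e^(−Eᵢ/kT) / Z = (0·1.00000 + 102·0.388896 + 168·0.211071) / 1.59997 = 46.96 meV.

46.96 meV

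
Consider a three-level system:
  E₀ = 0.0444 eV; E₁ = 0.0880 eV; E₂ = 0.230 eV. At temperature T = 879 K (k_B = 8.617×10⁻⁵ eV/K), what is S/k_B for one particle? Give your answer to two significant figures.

0.82

k_BT = 8.617×10⁻⁵ × 879 K = 0.07574 eV.
Eᵢ/kT = 0.5862, 1.162, 3.037.
Z = Σ e^(−Eᵢ/kT) = e^(−0.5862) + e^(−1.162) + e^(−3.037) = 0.5564 + 0.3129 + 0.04798 = 0.9173.
⟨E⟩ = Σ EᵢPᵢ = 0.06898 eV.
S/k_B = ln Z + ⟨E⟩/kT = ln(0.9173) + 0.06898/0.07574 = -0.08632 + 0.9107 = 0.82.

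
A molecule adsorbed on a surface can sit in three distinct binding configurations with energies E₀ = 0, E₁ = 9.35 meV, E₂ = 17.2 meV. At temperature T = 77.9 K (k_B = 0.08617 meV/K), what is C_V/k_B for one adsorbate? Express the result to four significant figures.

k_BT = 0.08617 × 77.9 K = 6.71264 meV.
Eᵢ/kT = 0, 1.39289, 2.56233.
Z = Σ e^(−Eᵢ/kT) = e^(−0) + e^(−1.39289) + e^(−2.56233) = 1.00000 + 0.248357 + 0.0771248 = 1.32548.
⟨E⟩ = 2.75273 meV, ⟨E²⟩ = 33.5943 meV².
C_V/k_B = (⟨E²⟩ − ⟨E⟩²)/(kT)² = (33.5943 − 7.57752)/45.0595 = 0.5774.

0.5774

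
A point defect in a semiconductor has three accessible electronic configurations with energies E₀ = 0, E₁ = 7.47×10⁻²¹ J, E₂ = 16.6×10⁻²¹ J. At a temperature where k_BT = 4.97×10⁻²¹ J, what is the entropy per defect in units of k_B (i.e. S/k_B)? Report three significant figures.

Eᵢ/kT = 0, 1.5030, 3.3400.
Z = Σ e^(−Eᵢ/kT) = e^(−0) + e^(−1.5030) + e^(−3.3400) = 1.0000 + 0.22246 + 0.035437 = 1.2579.
⟨E⟩ = Σ EᵢPᵢ = 1.7887 ×10⁻²¹ J.
S/k_B = ln Z + ⟨E⟩/kT = ln(1.2579) + 1.7887/4.97 = 0.22944 + 0.35990 = 0.589.

0.589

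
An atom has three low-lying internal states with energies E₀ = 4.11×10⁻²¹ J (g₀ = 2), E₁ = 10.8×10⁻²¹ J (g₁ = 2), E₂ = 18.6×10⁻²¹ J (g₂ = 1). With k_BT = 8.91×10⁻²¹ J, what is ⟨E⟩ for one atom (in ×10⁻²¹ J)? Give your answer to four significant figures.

Eᵢ/kT = 0.461279, 1.21212, 2.08754.
Z = Σ gᵢe^(−Eᵢ/kT) = 2·e^(−0.461279) + 2·e^(−1.21212) + 1·e^(−2.08754) = 1.26095 + 0.595132 + 0.123992 = 1.98007.
⟨E⟩ = Σ Eᵢ gᵢe^(−Eᵢ/kT) / Z = (4.11·1.26095 + 10.8·0.595132 + 18.6·0.123992) / 1.98007 = 7.028 ×10⁻²¹ J.

7.028 ×10⁻²¹ J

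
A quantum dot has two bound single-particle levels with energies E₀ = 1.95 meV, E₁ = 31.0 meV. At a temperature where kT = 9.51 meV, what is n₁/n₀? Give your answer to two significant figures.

0.047

n₁/n₀ = exp[−(E₁−E₀)/kT] = exp(−(29.05 meV)/(9.51 meV)) = exp(-3.055) = 0.047.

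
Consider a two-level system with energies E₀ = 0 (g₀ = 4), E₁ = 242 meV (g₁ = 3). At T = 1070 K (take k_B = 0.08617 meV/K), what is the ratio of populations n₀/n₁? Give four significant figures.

18.40

k_BT = 0.08617 × 1070 K = 92.2019 meV.
n₀/n₁ = (g₀/g₁) exp[−(E₀−E₁)/kT] = (4/3) × exp(−(-242 meV)/(92.2019 meV)) = (4/3) × exp(2.62467) = 18.40.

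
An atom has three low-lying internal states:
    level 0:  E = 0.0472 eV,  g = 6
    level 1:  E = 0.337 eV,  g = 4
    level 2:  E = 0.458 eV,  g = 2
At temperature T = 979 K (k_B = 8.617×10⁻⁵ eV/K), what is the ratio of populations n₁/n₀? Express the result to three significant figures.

k_BT = 8.617×10⁻⁵ × 979 K = 0.084360 eV.
n₁/n₀ = (g₁/g₀) exp[−(E₁−E₀)/kT] = (4/6) × exp(−(0.2898 eV)/(0.084360 eV)) = (4/6) × exp(-3.4353) = 0.0215.

0.0215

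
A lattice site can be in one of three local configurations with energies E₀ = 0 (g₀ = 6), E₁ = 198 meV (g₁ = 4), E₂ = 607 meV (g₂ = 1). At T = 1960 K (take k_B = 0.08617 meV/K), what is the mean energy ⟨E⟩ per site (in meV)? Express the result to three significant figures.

36.0 meV

k_BT = 0.08617 × 1960 K = 168.89 meV.
Eᵢ/kT = 0, 1.1724, 3.5941.
Z = Σ gᵢe^(−Eᵢ/kT) = 6·e^(−0) + 4·e^(−1.1724) + 1·e^(−3.5941) = 6.0000 + 1.2385 + 0.027485 = 7.2660.
⟨E⟩ = Σ Eᵢ gᵢe^(−Eᵢ/kT) / Z = (0·6.0000 + 198·1.2385 + 607·0.027485) / 7.2660 = 36.0 meV.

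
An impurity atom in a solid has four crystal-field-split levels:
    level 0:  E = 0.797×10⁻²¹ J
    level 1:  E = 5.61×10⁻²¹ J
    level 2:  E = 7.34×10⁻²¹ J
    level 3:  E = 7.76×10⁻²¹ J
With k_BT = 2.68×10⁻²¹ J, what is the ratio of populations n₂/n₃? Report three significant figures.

n₂/n₃ = exp[−(E₂−E₃)/kT] = exp(−(-0.42 ×10⁻²¹ J)/(2.68 ×10⁻²¹ J)) = exp(0.15672) = 1.17.

1.17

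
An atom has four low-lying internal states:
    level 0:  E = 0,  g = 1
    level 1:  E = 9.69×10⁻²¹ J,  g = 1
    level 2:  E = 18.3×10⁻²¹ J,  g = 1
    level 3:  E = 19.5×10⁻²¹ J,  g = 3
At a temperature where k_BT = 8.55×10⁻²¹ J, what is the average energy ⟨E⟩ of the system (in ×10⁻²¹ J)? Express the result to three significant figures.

Eᵢ/kT = 0, 1.1333, 2.1404, 2.2807.
Z = Σ gᵢe^(−Eᵢ/kT) = 1·e^(−0) + 1·e^(−1.1333) + 1·e^(−2.1404) + 3·e^(−2.2807) = 1.0000 + 0.32197 + 0.11761 + 0.30664 = 1.7462.
⟨E⟩ = Σ Eᵢ gᵢe^(−Eᵢ/kT) / Z = (0·1.0000 + 9.69·0.32197 + 18.3·0.11761 + 19.5·0.30664) / 1.7462 = 6.44 ×10⁻²¹ J.

6.44 ×10⁻²¹ J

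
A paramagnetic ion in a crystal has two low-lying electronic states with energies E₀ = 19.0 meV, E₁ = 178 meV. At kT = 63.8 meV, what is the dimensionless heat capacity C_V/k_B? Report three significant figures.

Eᵢ/kT = 0.29781, 2.7900.
Z = Σ e^(−Eᵢ/kT) = e^(−0.29781) + e^(−2.7900) = 0.74244 + 0.061421 = 0.80386.
⟨E⟩ = 31.149 meV, ⟨E²⟩ = 2754.3 meV².
C_V/k_B = (⟨E²⟩ − ⟨E⟩²)/(kT)² = (2754.3 − 970.26)/4070.4 = 0.438.

0.438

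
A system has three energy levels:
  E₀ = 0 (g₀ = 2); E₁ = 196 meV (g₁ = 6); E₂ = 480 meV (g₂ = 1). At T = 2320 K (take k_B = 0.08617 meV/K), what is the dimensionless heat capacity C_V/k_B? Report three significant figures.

0.307

k_BT = 0.08617 × 2320 K = 199.91 meV.
Eᵢ/kT = 0, 0.98044, 2.4011.
Z = Σ gᵢe^(−Eᵢ/kT) = 2·e^(−0) + 6·e^(−0.98044) + 1·e^(−2.4011) = 2.0000 + 2.2509 + 0.090618 = 4.3415.
⟨E⟩ = 111.64 meV, ⟨E²⟩ = 24726 meV².
C_V/k_B = (⟨E²⟩ − ⟨E⟩²)/(kT)² = (24726 − 12463)/39964 = 0.307.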